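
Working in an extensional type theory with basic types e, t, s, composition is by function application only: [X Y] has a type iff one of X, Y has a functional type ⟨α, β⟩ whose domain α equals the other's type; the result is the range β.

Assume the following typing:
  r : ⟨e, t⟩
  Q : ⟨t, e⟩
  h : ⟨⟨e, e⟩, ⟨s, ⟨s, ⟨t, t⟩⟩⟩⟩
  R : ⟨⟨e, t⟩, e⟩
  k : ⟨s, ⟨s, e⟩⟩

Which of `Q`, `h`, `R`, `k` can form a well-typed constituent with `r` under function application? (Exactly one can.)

Q : ⟨t, e⟩ — no; r wants e, and Q wants t.
h : ⟨⟨e, e⟩, ⟨s, ⟨s, ⟨t, t⟩⟩⟩⟩ — no; r wants e, and h wants ⟨e, e⟩.
R — combines: R : ⟨⟨e, t⟩, e⟩ takes r : ⟨e, t⟩ as argument, giving e.
k : ⟨s, ⟨s, e⟩⟩ — no; r wants e, and k wants s.

R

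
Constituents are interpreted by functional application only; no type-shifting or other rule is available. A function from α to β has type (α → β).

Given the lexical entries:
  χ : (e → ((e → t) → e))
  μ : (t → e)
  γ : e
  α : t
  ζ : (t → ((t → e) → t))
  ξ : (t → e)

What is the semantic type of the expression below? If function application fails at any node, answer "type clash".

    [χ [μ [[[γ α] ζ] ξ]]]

type clash

At [γ α]: neither e nor t can take the other as argument; the node is ill-typed.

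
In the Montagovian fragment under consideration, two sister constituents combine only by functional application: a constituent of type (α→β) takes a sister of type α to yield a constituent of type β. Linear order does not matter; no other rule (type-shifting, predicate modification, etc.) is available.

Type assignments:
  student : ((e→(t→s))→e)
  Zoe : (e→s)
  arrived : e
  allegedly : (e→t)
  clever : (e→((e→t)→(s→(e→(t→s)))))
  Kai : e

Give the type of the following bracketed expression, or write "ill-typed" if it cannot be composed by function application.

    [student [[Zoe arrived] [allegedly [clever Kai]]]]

e

[Zoe arrived]: (e→s) applied to e yields s.
[clever Kai]: (e→((e→t)→(s→(e→(t→s))))) applied to e yields ((e→t)→(s→(e→(t→s)))).
[allegedly [clever Kai]]: ((e→t)→(s→(e→(t→s)))) applied to (e→t) yields (s→(e→(t→s))).
[[Zoe arrived] [allegedly [clever Kai]]]: (s→(e→(t→s))) applied to s yields (e→(t→s)).
[student [[Zoe arrived] [allegedly [clever Kai]]]]: ((e→(t→s))→e) applied to (e→(t→s)) yields e.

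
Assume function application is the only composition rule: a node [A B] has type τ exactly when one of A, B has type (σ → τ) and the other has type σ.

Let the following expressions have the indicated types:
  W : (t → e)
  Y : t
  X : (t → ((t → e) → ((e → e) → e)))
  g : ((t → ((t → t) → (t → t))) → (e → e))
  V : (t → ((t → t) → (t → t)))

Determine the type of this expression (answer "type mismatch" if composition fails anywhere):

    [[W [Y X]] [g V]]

[Y X] — X of type (t → ((t → e) → ((e → e) → e))) combines with Y of type t: type ((t → e) → ((e → e) → e)).
[W [Y X]] — [Y X] of type ((t → e) → ((e → e) → e)) combines with W of type (t → e): type ((e → e) → e).
[g V] — g of type ((t → ((t → t) → (t → t))) → (e → e)) combines with V of type (t → ((t → t) → (t → t))): type (e → e).
[[W [Y X]] [g V]] — [W [Y X]] of type ((e → e) → e) combines with [g V] of type (e → e): type e.

e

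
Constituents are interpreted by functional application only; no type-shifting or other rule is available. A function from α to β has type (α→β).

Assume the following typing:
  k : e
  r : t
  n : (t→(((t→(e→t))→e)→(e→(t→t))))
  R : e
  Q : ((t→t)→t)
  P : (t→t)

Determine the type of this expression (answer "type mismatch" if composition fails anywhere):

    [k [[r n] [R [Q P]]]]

type mismatch

At [r n], n : (t→(((t→(e→t))→e)→(e→(t→t)))) takes r : t, giving (((t→(e→t))→e)→(e→(t→t))).
At [Q P], Q : ((t→t)→t) takes P : (t→t), giving t.
At [R [Q P]]: neither e nor t can take the other as argument; the node is ill-typed.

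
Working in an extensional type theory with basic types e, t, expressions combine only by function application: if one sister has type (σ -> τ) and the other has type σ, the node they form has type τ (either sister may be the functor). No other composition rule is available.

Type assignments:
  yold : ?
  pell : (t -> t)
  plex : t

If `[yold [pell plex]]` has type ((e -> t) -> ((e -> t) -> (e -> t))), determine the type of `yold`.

(t -> ((e -> t) -> ((e -> t) -> (e -> t))))

[yold [pell plex]] must have type ((e -> t) -> ((e -> t) -> (e -> t))). The sister [pell plex] has type t; that is not a function onto ((e -> t) -> ((e -> t) -> (e -> t))), so yold must be the functor, of type (t -> ((e -> t) -> ((e -> t) -> (e -> t)))).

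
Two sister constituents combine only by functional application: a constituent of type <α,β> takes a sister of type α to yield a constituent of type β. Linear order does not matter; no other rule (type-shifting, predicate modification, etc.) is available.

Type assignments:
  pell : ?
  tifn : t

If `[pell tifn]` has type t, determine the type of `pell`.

<t,t>

For [pell tifn] to have type t with tifn of type t, pell must be the function: pell : <t,t>.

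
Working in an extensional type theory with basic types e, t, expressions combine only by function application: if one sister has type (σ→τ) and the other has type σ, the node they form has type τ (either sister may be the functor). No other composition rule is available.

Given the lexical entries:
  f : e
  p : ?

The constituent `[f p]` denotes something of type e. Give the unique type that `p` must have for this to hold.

(e→e)

For [f p] to have type e with f of type e, p must be the function: p : (e→e).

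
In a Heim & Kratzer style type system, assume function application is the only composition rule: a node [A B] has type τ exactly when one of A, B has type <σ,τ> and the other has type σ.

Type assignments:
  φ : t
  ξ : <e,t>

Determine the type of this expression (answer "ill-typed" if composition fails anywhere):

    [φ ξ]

ill-typed

[φ ξ]: t and <e,t> cannot combine by function application — type clash.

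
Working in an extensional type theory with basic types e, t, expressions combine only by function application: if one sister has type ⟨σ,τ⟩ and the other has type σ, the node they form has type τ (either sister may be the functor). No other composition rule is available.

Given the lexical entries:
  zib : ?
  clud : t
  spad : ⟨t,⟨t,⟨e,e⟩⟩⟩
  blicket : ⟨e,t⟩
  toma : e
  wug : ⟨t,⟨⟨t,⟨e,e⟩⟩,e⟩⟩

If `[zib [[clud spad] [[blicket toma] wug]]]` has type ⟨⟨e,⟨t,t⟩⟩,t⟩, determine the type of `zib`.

[zib [[clud spad] [[blicket toma] wug]]] is required to be ⟨⟨e,⟨t,t⟩⟩,t⟩. [[clud spad] [[blicket toma] wug]] : e cannot yield ⟨⟨e,⟨t,t⟩⟩,t⟩ as functor, so zib : ⟨e,⟨⟨e,⟨t,t⟩⟩,t⟩⟩.

⟨e,⟨⟨e,⟨t,t⟩⟩,t⟩⟩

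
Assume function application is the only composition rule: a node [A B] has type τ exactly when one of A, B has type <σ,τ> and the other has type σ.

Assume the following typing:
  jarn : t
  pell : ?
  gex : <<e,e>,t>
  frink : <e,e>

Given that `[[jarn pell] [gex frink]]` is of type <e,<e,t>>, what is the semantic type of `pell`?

<t,<t,<e,<e,t>>>>

[[jarn pell] [gex frink]] must have type <e,<e,t>>. The sister [gex frink] has type t; that is not a function onto <e,<e,t>>, so [jarn pell] must be the functor, of type <t,<e,<e,t>>>.
[jarn pell] must have type <t,<e,<e,t>>>. The sister jarn has type t; that is not a function onto <t,<e,<e,t>>>, so pell must be the functor, of type <t,<t,<e,<e,t>>>>.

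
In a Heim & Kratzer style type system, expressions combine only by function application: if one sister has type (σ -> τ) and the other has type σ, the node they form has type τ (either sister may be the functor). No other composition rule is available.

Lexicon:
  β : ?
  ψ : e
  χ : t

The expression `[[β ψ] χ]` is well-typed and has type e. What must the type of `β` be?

(e -> (t -> e))

[[β ψ] χ] must have type e. The sister χ has type t; that is not a function onto e, so [β ψ] must be the functor, of type (t -> e).
[β ψ] must have type (t -> e). The sister ψ has type e; that is not a function onto (t -> e), so β must be the functor, of type (e -> (t -> e)).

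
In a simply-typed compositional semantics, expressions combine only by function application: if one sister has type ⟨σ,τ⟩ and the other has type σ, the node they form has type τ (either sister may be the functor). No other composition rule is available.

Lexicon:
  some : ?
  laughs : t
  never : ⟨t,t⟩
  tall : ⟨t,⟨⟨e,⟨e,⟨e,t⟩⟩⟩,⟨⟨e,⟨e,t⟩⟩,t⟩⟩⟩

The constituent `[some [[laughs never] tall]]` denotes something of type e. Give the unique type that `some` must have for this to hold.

For [some [[laughs never] tall]] to have type e with [[laughs never] tall] of type ⟨⟨e,⟨e,⟨e,t⟩⟩⟩,⟨⟨e,⟨e,t⟩⟩,t⟩⟩, some must be the function: some : ⟨⟨⟨e,⟨e,⟨e,t⟩⟩⟩,⟨⟨e,⟨e,t⟩⟩,t⟩⟩,e⟩.

⟨⟨⟨e,⟨e,⟨e,t⟩⟩⟩,⟨⟨e,⟨e,t⟩⟩,t⟩⟩,e⟩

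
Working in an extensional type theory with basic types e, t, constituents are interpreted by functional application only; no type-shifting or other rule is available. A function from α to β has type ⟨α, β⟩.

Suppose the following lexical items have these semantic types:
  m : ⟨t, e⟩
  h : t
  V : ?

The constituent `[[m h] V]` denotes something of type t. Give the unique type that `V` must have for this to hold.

⟨e, t⟩

[[m h] V] is required to be t. [m h] : e cannot yield t as functor, so V : ⟨e, t⟩.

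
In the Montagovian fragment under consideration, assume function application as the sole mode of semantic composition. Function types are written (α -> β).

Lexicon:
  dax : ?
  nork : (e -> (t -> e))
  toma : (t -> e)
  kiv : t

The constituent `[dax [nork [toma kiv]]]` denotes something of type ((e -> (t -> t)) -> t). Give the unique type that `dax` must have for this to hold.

[dax [nork [toma kiv]]] must have type ((e -> (t -> t)) -> t). The sister [nork [toma kiv]] has type (t -> e); that is not a function onto ((e -> (t -> t)) -> t), so dax must be the functor, of type ((t -> e) -> ((e -> (t -> t)) -> t)).

((t -> e) -> ((e -> (t -> t)) -> t))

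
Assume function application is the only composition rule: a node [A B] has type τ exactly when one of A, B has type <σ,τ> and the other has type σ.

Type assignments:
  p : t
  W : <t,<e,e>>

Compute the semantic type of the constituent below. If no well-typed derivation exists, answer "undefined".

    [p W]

<e,e>

[p W]: W is <t,<e,e>>, p is t; result <e,e>.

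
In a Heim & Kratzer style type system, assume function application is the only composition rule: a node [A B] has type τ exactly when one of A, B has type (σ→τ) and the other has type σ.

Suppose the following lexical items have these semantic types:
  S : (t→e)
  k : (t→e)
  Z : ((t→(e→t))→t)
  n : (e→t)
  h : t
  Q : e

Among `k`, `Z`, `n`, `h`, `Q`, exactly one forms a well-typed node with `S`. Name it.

k : (t→e) — neither side's domain matches the other.
Z : ((t→(e→t))→t) — neither side's domain matches the other.
n : (e→t) — neither side's domain matches the other.
h — combines: S : (t→e) takes h : t as argument, giving e.
Q : e — neither side's domain matches the other.

h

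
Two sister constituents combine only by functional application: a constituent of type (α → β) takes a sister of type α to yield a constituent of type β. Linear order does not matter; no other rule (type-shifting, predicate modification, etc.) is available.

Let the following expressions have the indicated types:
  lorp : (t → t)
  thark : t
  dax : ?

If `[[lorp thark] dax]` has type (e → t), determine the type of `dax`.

[[lorp thark] dax] must have type (e → t). The sister [lorp thark] has type t; that is not a function onto (e → t), so dax must be the functor, of type (t → (e → t)).

(t → (e → t))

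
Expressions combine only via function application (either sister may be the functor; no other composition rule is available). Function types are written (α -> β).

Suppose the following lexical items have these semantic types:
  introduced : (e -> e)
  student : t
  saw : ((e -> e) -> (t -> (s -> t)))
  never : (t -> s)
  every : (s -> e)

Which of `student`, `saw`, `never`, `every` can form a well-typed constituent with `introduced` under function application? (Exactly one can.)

saw

student : t — introduced needs e; student needs nothing (atomic); neither fits.
saw — combines: saw : ((e -> e) -> (t -> (s -> t))) takes introduced : (e -> e) as argument, giving (t -> (s -> t)).
never : (t -> s) — introduced needs e; never needs t; neither fits.
every : (s -> e) — introduced needs e; every needs s; neither fits.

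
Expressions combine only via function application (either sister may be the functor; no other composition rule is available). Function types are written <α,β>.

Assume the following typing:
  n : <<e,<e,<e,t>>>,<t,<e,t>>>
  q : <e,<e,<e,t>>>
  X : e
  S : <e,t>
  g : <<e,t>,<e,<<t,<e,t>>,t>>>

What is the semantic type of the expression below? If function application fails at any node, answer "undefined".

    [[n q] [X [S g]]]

[n q]: n is <<e,<e,<e,t>>>,<t,<e,t>>>, q is <e,<e,<e,t>>>; result <t,<e,t>>.
[S g]: g is <<e,t>,<e,<<t,<e,t>>,t>>>, S is <e,t>; result <e,<<t,<e,t>>,t>>.
[X [S g]]: [S g] is <e,<<t,<e,t>>,t>>, X is e; result <<t,<e,t>>,t>.
[[n q] [X [S g]]]: [X [S g]] is <<t,<e,t>>,t>, [n q] is <t,<e,t>>; result t.

t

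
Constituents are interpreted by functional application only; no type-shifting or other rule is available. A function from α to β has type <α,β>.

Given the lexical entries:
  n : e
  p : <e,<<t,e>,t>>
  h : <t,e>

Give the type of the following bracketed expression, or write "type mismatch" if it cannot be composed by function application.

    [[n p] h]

t

[n p]: functor p : <e,<<t,e>,t>>, argument n : e; result <<t,e>,t>.
[[n p] h]: functor [n p] : <<t,e>,t>, argument h : <t,e>; result t.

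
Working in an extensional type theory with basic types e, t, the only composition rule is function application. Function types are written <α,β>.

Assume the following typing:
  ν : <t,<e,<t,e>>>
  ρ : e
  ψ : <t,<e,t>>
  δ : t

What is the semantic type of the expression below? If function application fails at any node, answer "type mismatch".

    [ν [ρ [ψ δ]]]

[ψ δ]: ψ is <t,<e,t>>, δ is t; result <e,t>.
[ρ [ψ δ]]: [ψ δ] is <e,t>, ρ is e; result t.
[ν [ρ [ψ δ]]]: ν is <t,<e,<t,e>>>, [ρ [ψ δ]] is t; result <e,<t,e>>.

<e,<t,e>>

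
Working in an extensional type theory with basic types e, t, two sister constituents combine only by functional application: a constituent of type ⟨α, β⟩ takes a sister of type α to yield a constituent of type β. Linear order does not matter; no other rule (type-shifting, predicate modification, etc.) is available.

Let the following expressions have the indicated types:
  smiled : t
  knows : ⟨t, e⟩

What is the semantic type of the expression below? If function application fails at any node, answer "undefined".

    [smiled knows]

[smiled knows]: functor knows : ⟨t, e⟩, argument smiled : t; result e.

e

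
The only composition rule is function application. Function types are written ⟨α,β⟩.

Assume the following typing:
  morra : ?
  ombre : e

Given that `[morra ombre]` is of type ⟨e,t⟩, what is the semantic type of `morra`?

For [morra ombre] to have type ⟨e,t⟩ with ombre of type e, morra must be the function: morra : ⟨e,⟨e,t⟩⟩.

⟨e,⟨e,t⟩⟩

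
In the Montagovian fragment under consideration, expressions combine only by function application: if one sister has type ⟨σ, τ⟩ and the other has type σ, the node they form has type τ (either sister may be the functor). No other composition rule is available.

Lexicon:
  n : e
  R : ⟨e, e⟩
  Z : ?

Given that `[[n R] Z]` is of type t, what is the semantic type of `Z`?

At [[n R] Z] (required: t): [n R] is e, which is not a function with range t; hence Z is the functor — type ⟨e, t⟩.

⟨e, t⟩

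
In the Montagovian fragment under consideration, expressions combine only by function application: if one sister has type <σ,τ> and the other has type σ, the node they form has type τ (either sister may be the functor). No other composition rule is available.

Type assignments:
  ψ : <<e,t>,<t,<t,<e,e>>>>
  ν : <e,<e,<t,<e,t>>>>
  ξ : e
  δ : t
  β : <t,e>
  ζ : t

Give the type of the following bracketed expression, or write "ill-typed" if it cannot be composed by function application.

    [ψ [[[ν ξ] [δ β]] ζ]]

[ν ξ]: <e,<e,<t,<e,t>>>> applied to e yields <e,<t,<e,t>>>.
[δ β]: <t,e> applied to t yields e.
[[ν ξ] [δ β]]: <e,<t,<e,t>>> applied to e yields <t,<e,t>>.
[[[ν ξ] [δ β]] ζ]: <t,<e,t>> applied to t yields <e,t>.
[ψ [[[ν ξ] [δ β]] ζ]]: <<e,t>,<t,<t,<e,e>>>> applied to <e,t> yields <t,<t,<e,e>>>.

<t,<t,<e,e>>>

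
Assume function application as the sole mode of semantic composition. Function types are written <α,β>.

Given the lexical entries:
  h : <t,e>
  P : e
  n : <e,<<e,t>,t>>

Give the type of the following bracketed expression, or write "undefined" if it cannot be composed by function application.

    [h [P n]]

undefined

[P n]: functor n : <e,<<e,t>,t>>, argument P : e; result <<e,t>,t>.
[h [P n]]: <t,e> and <<e,t>,t> cannot combine by function application — type clash.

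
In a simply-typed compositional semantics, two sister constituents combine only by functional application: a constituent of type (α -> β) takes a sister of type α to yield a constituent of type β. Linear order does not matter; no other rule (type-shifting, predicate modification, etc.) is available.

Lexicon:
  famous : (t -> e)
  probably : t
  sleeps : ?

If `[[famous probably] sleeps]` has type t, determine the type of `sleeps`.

[[famous probably] sleeps] is required to be t. [famous probably] : e cannot yield t as functor, so sleeps : (e -> t).

(e -> t)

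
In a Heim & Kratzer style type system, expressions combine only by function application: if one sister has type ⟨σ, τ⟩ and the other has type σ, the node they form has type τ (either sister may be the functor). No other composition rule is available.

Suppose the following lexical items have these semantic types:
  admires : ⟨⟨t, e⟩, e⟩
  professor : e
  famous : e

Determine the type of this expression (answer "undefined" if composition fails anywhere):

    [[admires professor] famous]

At [admires professor]: neither ⟨⟨t, e⟩, e⟩ nor e can take the other as argument; the node is ill-typed.

undefined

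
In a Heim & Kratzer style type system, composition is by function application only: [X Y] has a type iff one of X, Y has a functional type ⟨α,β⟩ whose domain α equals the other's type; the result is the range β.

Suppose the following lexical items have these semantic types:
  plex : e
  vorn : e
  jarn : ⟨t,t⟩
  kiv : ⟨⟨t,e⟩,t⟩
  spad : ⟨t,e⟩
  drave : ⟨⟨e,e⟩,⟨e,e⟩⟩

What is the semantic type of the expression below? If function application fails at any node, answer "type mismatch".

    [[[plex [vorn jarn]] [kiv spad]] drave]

type mismatch

At [vorn jarn]: neither e nor ⟨t,t⟩ can take the other as argument; the node is ill-typed.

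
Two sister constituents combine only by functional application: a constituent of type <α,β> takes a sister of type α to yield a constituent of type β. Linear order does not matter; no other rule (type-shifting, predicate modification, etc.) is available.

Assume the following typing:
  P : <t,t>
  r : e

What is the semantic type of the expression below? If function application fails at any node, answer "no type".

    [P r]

[P r]: <t,t> with e — neither is a function whose domain matches the other; composition fails here.

no type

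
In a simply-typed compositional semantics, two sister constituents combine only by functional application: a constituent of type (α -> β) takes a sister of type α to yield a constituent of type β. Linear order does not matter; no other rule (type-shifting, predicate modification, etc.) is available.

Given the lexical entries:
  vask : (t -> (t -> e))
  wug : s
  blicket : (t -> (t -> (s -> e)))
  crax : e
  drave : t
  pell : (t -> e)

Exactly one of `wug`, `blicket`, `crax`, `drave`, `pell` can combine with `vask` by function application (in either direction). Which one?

drave

wug : s — does not combine with vask.
blicket : (t -> (t -> (s -> e))) — does not combine with vask.
crax : e — does not combine with vask.
drave — combines: vask : (t -> (t -> e)) takes drave : t as argument, giving (t -> e).
pell : (t -> e) — does not combine with vask.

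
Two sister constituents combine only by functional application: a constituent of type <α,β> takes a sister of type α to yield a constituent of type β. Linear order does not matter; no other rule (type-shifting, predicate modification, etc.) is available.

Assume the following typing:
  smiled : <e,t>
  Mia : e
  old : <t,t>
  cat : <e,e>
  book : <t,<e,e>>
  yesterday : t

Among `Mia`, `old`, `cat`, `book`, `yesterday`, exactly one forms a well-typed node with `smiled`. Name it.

Mia

Mia — combines: smiled : <e,t> takes Mia : e as argument, giving t.
old : <t,t> — does not combine with smiled.
cat : <e,e> — does not combine with smiled.
book : <t,<e,e>> — does not combine with smiled.
yesterday : t — does not combine with smiled.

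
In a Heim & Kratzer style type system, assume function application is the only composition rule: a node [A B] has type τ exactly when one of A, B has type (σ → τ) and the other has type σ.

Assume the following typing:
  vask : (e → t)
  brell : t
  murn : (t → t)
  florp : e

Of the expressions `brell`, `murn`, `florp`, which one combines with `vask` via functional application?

brell : t — no; vask wants e, and brell wants nothing (atomic).
murn : (t → t) — no; vask wants e, and murn wants t.
florp — combines: vask : (e → t) takes florp : e as argument, giving t.

florp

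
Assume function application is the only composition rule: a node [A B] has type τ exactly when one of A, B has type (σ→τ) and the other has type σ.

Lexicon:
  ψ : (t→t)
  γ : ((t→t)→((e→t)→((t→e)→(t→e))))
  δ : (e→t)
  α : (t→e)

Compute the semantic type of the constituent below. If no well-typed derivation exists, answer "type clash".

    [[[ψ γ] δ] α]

[ψ γ]: ((t→t)→((e→t)→((t→e)→(t→e)))) applied to (t→t) yields ((e→t)→((t→e)→(t→e))).
[[ψ γ] δ]: ((e→t)→((t→e)→(t→e))) applied to (e→t) yields ((t→e)→(t→e)).
[[[ψ γ] δ] α]: ((t→e)→(t→e)) applied to (t→e) yields (t→e).

(t→e)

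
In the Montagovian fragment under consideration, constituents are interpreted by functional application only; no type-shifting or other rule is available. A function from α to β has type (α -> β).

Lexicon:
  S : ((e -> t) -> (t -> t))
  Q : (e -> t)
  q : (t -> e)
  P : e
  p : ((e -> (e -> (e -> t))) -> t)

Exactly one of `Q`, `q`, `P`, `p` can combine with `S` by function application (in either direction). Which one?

Q

Q — combines: S : ((e -> t) -> (t -> t)) takes Q : (e -> t) as argument, giving (t -> t).
q : (t -> e) — S needs (e -> t); q needs t; neither fits.
P : e — S needs (e -> t); P needs nothing (atomic); neither fits.
p : ((e -> (e -> (e -> t))) -> t) — S needs (e -> t); p needs (e -> (e -> (e -> t))); neither fits.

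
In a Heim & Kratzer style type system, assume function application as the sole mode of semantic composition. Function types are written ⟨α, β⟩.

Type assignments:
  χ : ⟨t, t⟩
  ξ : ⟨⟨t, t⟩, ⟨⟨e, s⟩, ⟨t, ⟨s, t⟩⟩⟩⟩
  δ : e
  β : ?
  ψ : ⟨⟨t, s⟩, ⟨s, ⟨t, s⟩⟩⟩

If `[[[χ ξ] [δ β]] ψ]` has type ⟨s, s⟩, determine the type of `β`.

[[[χ ξ] [δ β]] ψ] is required to be ⟨s, s⟩. ψ : ⟨⟨t, s⟩, ⟨s, ⟨t, s⟩⟩⟩ cannot yield ⟨s, s⟩ as functor, so [[χ ξ] [δ β]] : ⟨⟨⟨t, s⟩, ⟨s, ⟨t, s⟩⟩⟩, ⟨s, s⟩⟩.
[[χ ξ] [δ β]] is required to be ⟨⟨⟨t, s⟩, ⟨s, ⟨t, s⟩⟩⟩, ⟨s, s⟩⟩. [χ ξ] : ⟨⟨e, s⟩, ⟨t, ⟨s, t⟩⟩⟩ cannot yield ⟨⟨⟨t, s⟩, ⟨s, ⟨t, s⟩⟩⟩, ⟨s, s⟩⟩ as functor, so [δ β] : ⟨⟨⟨e, s⟩, ⟨t, ⟨s, t⟩⟩⟩, ⟨⟨⟨t, s⟩, ⟨s, ⟨t, s⟩⟩⟩, ⟨s, s⟩⟩⟩.
[δ β] is required to be ⟨⟨⟨e, s⟩, ⟨t, ⟨s, t⟩⟩⟩, ⟨⟨⟨t, s⟩, ⟨s, ⟨t, s⟩⟩⟩, ⟨s, s⟩⟩⟩. δ : e cannot yield ⟨⟨⟨e, s⟩, ⟨t, ⟨s, t⟩⟩⟩, ⟨⟨⟨t, s⟩, ⟨s, ⟨t, s⟩⟩⟩, ⟨s, s⟩⟩⟩ as functor, so β : ⟨e, ⟨⟨⟨e, s⟩, ⟨t, ⟨s, t⟩⟩⟩, ⟨⟨⟨t, s⟩, ⟨s, ⟨t, s⟩⟩⟩, ⟨s, s⟩⟩⟩⟩.

⟨e, ⟨⟨⟨e, s⟩, ⟨t, ⟨s, t⟩⟩⟩, ⟨⟨⟨t, s⟩, ⟨s, ⟨t, s⟩⟩⟩, ⟨s, s⟩⟩⟩⟩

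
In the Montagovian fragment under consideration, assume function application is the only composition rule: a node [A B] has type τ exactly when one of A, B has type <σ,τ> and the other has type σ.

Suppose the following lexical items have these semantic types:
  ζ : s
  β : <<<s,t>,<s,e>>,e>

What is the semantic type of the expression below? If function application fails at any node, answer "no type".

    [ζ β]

[ζ β]: s with <<<s,t>,<s,e>>,e> — neither is a function whose domain matches the other; composition fails here.

no type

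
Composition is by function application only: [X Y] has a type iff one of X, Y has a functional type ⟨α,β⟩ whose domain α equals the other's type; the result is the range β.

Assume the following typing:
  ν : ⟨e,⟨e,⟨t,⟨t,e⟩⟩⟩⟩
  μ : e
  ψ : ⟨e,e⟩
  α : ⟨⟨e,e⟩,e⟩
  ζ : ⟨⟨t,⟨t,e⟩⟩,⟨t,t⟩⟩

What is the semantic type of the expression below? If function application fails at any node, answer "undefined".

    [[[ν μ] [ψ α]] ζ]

⟨t,t⟩

[ν μ]: functor ν : ⟨e,⟨e,⟨t,⟨t,e⟩⟩⟩⟩, argument μ : e; result ⟨e,⟨t,⟨t,e⟩⟩⟩.
[ψ α]: functor α : ⟨⟨e,e⟩,e⟩, argument ψ : ⟨e,e⟩; result e.
[[ν μ] [ψ α]]: functor [ν μ] : ⟨e,⟨t,⟨t,e⟩⟩⟩, argument [ψ α] : e; result ⟨t,⟨t,e⟩⟩.
[[[ν μ] [ψ α]] ζ]: functor ζ : ⟨⟨t,⟨t,e⟩⟩,⟨t,t⟩⟩, argument [[ν μ] [ψ α]] : ⟨t,⟨t,e⟩⟩; result ⟨t,t⟩.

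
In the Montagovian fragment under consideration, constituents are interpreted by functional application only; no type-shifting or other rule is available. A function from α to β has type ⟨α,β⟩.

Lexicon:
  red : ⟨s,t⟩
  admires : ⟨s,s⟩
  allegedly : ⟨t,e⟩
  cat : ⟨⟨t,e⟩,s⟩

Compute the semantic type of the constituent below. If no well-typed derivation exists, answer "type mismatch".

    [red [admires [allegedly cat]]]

t

[allegedly cat]: functor cat : ⟨⟨t,e⟩,s⟩, argument allegedly : ⟨t,e⟩; result s.
[admires [allegedly cat]]: functor admires : ⟨s,s⟩, argument [allegedly cat] : s; result s.
[red [admires [allegedly cat]]]: functor red : ⟨s,t⟩, argument [admires [allegedly cat]] : s; result t.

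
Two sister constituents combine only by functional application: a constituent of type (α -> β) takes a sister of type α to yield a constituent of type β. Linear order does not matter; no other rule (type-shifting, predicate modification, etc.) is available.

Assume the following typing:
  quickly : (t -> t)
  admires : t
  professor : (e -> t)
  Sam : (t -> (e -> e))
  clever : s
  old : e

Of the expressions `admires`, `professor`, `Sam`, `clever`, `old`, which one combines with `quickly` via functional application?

admires — combines: quickly : (t -> t) takes admires : t as argument, giving t.
professor : (e -> t) — does not combine with quickly.
Sam : (t -> (e -> e)) — does not combine with quickly.
clever : s — does not combine with quickly.
old : e — does not combine with quickly.

admires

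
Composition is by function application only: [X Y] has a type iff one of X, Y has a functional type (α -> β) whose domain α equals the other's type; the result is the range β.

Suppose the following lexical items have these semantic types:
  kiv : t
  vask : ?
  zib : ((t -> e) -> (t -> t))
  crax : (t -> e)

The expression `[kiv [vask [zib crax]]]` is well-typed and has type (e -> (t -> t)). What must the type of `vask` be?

At [kiv [vask [zib crax]]] (required: (e -> (t -> t))): kiv is t, which is not a function with range (e -> (t -> t)); hence [vask [zib crax]] is the functor — type (t -> (e -> (t -> t))).
At [vask [zib crax]] (required: (t -> (e -> (t -> t)))): [zib crax] is (t -> t), which is not a function with range (t -> (e -> (t -> t))); hence vask is the functor — type ((t -> t) -> (t -> (e -> (t -> t)))).

((t -> t) -> (t -> (e -> (t -> t))))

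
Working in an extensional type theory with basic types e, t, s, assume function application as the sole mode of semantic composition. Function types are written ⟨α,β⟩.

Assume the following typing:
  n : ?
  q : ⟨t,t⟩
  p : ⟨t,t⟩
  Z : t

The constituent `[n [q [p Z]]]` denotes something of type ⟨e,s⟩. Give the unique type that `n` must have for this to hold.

[n [q [p Z]]] is required to be ⟨e,s⟩. [q [p Z]] : t cannot yield ⟨e,s⟩ as functor, so n : ⟨t,⟨e,s⟩⟩.

⟨t,⟨e,s⟩⟩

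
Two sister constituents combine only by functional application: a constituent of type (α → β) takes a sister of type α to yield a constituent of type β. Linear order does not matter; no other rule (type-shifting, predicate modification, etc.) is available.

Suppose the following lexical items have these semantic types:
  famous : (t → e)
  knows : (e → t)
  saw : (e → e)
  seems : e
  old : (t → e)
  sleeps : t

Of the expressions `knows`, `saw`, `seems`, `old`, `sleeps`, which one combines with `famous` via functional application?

sleeps

knows : (e → t) — neither side's domain matches the other.
saw : (e → e) — neither side's domain matches the other.
seems : e — neither side's domain matches the other.
old : (t → e) — neither side's domain matches the other.
sleeps — combines: famous : (t → e) takes sleeps : t as argument, giving e.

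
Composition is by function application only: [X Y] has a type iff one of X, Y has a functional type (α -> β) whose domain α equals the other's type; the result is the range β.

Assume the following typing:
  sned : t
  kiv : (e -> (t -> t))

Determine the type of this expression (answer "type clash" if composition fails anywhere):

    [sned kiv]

[sned kiv]: t with (e -> (t -> t)) — neither is a function whose domain matches the other; composition fails here.

type clash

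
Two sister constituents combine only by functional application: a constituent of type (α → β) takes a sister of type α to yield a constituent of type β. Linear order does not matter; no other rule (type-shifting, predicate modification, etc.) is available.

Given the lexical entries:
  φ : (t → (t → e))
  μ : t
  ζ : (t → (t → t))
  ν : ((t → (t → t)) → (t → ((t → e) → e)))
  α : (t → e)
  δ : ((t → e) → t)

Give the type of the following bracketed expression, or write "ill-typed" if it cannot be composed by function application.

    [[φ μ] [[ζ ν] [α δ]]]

At [φ μ], φ : (t → (t → e)) takes μ : t, giving (t → e).
At [ζ ν], ν : ((t → (t → t)) → (t → ((t → e) → e))) takes ζ : (t → (t → t)), giving (t → ((t → e) → e)).
At [α δ], δ : ((t → e) → t) takes α : (t → e), giving t.
At [[ζ ν] [α δ]], [ζ ν] : (t → ((t → e) → e)) takes [α δ] : t, giving ((t → e) → e).
At [[φ μ] [[ζ ν] [α δ]]], [[ζ ν] [α δ]] : ((t → e) → e) takes [φ μ] : (t → e), giving e.

e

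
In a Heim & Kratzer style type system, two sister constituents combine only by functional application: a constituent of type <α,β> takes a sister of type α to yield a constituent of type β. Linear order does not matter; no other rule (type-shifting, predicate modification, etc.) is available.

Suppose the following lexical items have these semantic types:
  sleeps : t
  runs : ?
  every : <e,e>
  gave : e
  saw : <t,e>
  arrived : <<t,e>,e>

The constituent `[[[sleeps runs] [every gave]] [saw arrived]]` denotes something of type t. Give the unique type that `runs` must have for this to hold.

[[[sleeps runs] [every gave]] [saw arrived]] is required to be t. [saw arrived] : e cannot yield t as functor, so [[sleeps runs] [every gave]] : <e,t>.
[[sleeps runs] [every gave]] is required to be <e,t>. [every gave] : e cannot yield <e,t> as functor, so [sleeps runs] : <e,<e,t>>.
[sleeps runs] is required to be <e,<e,t>>. sleeps : t cannot yield <e,<e,t>> as functor, so runs : <t,<e,<e,t>>>.

<t,<e,<e,t>>>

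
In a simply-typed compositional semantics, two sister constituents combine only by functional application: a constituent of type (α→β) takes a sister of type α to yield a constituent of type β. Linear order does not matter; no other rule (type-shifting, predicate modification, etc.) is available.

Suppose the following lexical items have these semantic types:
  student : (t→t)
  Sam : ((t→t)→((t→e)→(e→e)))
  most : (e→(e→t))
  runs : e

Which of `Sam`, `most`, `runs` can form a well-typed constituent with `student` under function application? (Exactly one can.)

Sam

Sam — combines: Sam : ((t→t)→((t→e)→(e→e))) takes student : (t→t) as argument, giving ((t→e)→(e→e)).
most : (e→(e→t)) — no; student wants t, and most wants e.
runs : e — no; student wants t, and runs wants nothing (atomic).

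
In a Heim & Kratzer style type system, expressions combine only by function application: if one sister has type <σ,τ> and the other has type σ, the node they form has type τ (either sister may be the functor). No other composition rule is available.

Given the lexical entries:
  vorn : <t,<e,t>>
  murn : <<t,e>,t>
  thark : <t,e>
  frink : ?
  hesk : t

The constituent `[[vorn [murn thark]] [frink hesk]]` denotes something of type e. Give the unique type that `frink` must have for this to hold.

[[vorn [murn thark]] [frink hesk]] must have type e. The sister [vorn [murn thark]] has type <e,t>; that is not a function onto e, so [frink hesk] must be the functor, of type <<e,t>,e>.
[frink hesk] must have type <<e,t>,e>. The sister hesk has type t; that is not a function onto <<e,t>,e>, so frink must be the functor, of type <t,<<e,t>,e>>.

<t,<<e,t>,e>>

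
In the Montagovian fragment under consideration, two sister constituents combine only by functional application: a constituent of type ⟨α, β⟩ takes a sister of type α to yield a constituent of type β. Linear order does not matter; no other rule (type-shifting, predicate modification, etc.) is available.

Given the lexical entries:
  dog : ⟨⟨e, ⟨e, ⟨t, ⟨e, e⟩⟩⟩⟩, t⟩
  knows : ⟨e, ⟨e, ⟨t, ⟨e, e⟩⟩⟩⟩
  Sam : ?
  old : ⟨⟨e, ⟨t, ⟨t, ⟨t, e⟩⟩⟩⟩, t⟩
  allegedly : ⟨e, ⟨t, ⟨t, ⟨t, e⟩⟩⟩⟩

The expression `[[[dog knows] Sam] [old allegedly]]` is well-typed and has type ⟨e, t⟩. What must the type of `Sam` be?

⟨t, ⟨t, ⟨e, t⟩⟩⟩

[[[dog knows] Sam] [old allegedly]] is required to be ⟨e, t⟩. [old allegedly] : t cannot yield ⟨e, t⟩ as functor, so [[dog knows] Sam] : ⟨t, ⟨e, t⟩⟩.
[[dog knows] Sam] is required to be ⟨t, ⟨e, t⟩⟩. [dog knows] : t cannot yield ⟨t, ⟨e, t⟩⟩ as functor, so Sam : ⟨t, ⟨t, ⟨e, t⟩⟩⟩.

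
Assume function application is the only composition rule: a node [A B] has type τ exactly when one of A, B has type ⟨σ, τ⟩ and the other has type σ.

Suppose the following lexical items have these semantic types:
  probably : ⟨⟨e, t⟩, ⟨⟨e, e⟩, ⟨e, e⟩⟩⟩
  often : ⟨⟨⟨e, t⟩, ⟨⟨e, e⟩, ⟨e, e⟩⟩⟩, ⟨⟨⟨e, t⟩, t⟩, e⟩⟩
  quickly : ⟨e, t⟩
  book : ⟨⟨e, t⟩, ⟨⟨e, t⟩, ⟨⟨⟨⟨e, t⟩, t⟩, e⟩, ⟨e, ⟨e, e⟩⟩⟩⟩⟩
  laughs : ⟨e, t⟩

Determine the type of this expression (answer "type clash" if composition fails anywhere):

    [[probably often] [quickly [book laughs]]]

⟨e, ⟨e, e⟩⟩

[probably often]: functor often : ⟨⟨⟨e, t⟩, ⟨⟨e, e⟩, ⟨e, e⟩⟩⟩, ⟨⟨⟨e, t⟩, t⟩, e⟩⟩, argument probably : ⟨⟨e, t⟩, ⟨⟨e, e⟩, ⟨e, e⟩⟩⟩; result ⟨⟨⟨e, t⟩, t⟩, e⟩.
[book laughs]: functor book : ⟨⟨e, t⟩, ⟨⟨e, t⟩, ⟨⟨⟨⟨e, t⟩, t⟩, e⟩, ⟨e, ⟨e, e⟩⟩⟩⟩⟩, argument laughs : ⟨e, t⟩; result ⟨⟨e, t⟩, ⟨⟨⟨⟨e, t⟩, t⟩, e⟩, ⟨e, ⟨e, e⟩⟩⟩⟩.
[quickly [book laughs]]: functor [book laughs] : ⟨⟨e, t⟩, ⟨⟨⟨⟨e, t⟩, t⟩, e⟩, ⟨e, ⟨e, e⟩⟩⟩⟩, argument quickly : ⟨e, t⟩; result ⟨⟨⟨⟨e, t⟩, t⟩, e⟩, ⟨e, ⟨e, e⟩⟩⟩.
[[probably often] [quickly [book laughs]]]: functor [quickly [book laughs]] : ⟨⟨⟨⟨e, t⟩, t⟩, e⟩, ⟨e, ⟨e, e⟩⟩⟩, argument [probably often] : ⟨⟨⟨e, t⟩, t⟩, e⟩; result ⟨e, ⟨e, e⟩⟩.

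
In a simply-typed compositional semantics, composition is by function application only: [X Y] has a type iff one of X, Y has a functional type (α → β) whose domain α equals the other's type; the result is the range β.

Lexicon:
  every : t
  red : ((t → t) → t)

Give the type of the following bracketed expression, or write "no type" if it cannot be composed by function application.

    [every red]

no type

[every red]: t and ((t → t) → t) cannot combine by function application — type clash.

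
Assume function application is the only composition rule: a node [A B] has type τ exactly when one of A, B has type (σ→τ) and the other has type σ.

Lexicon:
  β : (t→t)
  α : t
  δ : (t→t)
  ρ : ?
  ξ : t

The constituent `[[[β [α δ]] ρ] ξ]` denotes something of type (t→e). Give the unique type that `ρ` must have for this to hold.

(t→(t→(t→e)))

For [[[β [α δ]] ρ] ξ] to have type (t→e) with ξ of type t, [[β [α δ]] ρ] must be the function: [[β [α δ]] ρ] : (t→(t→e)).
For [[β [α δ]] ρ] to have type (t→(t→e)) with [β [α δ]] of type t, ρ must be the function: ρ : (t→(t→(t→e))).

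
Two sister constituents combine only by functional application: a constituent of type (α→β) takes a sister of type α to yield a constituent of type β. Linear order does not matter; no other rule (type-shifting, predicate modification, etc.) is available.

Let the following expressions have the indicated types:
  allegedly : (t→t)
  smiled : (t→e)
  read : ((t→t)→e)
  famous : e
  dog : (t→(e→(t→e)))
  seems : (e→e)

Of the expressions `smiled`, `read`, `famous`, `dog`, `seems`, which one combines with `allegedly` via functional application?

smiled : (t→e) — allegedly needs t; smiled needs t; neither fits.
read — combines: read : ((t→t)→e) takes allegedly : (t→t) as argument, giving e.
famous : e — allegedly needs t; famous needs nothing (atomic); neither fits.
dog : (t→(e→(t→e))) — allegedly needs t; dog needs t; neither fits.
seems : (e→e) — allegedly needs t; seems needs e; neither fits.

read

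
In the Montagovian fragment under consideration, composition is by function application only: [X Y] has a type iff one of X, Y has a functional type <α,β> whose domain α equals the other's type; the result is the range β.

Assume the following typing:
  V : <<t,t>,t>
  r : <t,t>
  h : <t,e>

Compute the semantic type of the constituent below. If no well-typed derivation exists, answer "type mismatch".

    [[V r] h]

e

[V r]: functor V : <<t,t>,t>, argument r : <t,t>; result t.
[[V r] h]: functor h : <t,e>, argument [V r] : t; result e.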